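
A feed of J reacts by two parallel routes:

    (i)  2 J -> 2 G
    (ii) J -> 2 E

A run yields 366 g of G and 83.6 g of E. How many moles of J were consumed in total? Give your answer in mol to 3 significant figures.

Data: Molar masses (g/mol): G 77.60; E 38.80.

n(G) = 366 / 77.60 = 4.716 mol
n(E) = 83.6 / 38.80 = 2.155 mol
n(J) via (i) = (2/2)×4.716 = 4.716 mol
n(J) via (ii) = (1/2)×2.155 = 1.078 mol
total n(J) = 4.716 + 1.078 = 5.794 mol

5.79 mol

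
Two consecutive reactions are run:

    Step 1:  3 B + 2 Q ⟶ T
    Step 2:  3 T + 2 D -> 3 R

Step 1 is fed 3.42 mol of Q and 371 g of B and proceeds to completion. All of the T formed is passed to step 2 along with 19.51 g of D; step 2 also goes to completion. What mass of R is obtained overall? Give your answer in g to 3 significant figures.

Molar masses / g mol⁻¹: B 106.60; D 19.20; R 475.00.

Step 1:
n(Q) = 3.420 mol
n(B) = 371.0 / 106.60 = 3.480 mol
n/ν → Q: 1.710, B: 1.160; B is limiting.
n(T) produced = (1/3) × 3.480 = 1.160 mol
Step 2:
n(T) available = 1.160 mol
n(D) = 19.51 / 19.20 = 1.016 mol
n/ν → T: 0.3867, D: 0.5080; T is limiting.
n(R) = (3/3) × 1.160 = 1.160 mol
mass = 1.160 × 475.00 = 551.0 g

551 g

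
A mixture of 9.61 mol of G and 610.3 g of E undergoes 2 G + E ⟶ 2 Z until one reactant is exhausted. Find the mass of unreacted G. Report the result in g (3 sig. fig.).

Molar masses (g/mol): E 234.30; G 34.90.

n(G) = 9.610 mol
n(E) = 610.3 / 234.30 = 2.605 mol
n/ν → G: 4.805, E: 2.605; E is limiting.
G consumed = (2/1) × 2.605 = 5.210 mol
G remaining = 9.610 − 5.210 = 4.400 mol
mass = 4.400 × 34.90 = 153.6 g

154 g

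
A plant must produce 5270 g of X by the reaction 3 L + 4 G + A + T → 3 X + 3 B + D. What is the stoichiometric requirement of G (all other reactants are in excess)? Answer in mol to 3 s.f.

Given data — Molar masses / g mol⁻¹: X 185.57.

n(X) = 5270 / 185.57 = 28.40 mol
n(G) = (4/3) × 28.40 = 37.87 mol

37.9 mol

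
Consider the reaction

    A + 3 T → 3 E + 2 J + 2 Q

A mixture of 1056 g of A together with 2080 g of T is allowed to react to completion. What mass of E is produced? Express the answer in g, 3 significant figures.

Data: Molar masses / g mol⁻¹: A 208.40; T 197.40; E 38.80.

n(A) = 1056 / 208.40 = 5.067 mol
n(T) = 2080 / 197.40 = 10.54 mol
n/ν → A: 5.067, T: 3.513; T is limiting.
n(E) = (3/3) × 10.54 = 10.54 mol
mass = 10.54 × 38.80 = 409.0 g

409 g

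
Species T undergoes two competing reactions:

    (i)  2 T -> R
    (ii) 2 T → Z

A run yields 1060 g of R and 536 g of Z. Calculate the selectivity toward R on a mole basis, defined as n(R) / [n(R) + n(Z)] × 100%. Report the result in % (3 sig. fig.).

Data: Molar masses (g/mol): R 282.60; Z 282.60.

n(R) = 1060 / 282.60 = 3.751 mol
n(Z) = 536 / 282.60 = 1.897 mol
selectivity = 3.751/(3.751+1.897) × 100 = 66.41 %

66.4 %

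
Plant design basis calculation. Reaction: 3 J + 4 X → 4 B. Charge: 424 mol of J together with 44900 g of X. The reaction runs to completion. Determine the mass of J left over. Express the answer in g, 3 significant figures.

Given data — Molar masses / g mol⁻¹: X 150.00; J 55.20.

11000 g

n(J) = 424.0 mol
n(X) = 44900 / 150.00 = 299.3 mol
n/ν for J = 424.0/3 = 141.3
n/ν for X = 299.3/4 = 74.83
Smallest n/ν is X → limiting reagent.
J consumed = (3/4) × 299.3 = 224.5 mol
J remaining = 424.0 − 224.5 = 199.5 mol
mass = 199.5 × 55.20 = 11010 g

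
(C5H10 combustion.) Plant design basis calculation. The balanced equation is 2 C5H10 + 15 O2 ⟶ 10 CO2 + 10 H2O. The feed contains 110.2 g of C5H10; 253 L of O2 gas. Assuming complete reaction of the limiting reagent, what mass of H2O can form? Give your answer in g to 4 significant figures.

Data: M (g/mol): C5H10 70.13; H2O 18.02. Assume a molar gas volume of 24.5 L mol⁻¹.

124.1 g

n(C5H10) = 110.2 / 70.13 = 1.571 mol
n(O2) = 253.0 / 24.5 = 10.33 mol
n/ν for C5H10 = 1.571/2 = 0.7855
n/ν for O2 = 10.33/15 = 0.6887
Smallest n/ν is O2 → limiting reagent.
n(H2O) = (10/15) × 10.33 = 6.887 mol
mass = 6.887 × 18.02 = 124.1 g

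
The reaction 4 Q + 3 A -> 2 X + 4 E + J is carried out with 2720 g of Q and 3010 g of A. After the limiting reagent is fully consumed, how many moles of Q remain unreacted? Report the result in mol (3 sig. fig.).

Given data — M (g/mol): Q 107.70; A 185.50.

n(Q) = 2720 / 107.70 = 25.26 mol
n(A) = 3010 / 185.50 = 16.23 mol
n/ν for Q = 25.26/4 = 6.315
n/ν for A = 16.23/3 = 5.410
Smallest n/ν is A → limiting reagent.
Q consumed = (4/3) × 16.23 = 21.64 mol
Q remaining = 25.26 − 21.64 = 3.620 mol

3.62 mol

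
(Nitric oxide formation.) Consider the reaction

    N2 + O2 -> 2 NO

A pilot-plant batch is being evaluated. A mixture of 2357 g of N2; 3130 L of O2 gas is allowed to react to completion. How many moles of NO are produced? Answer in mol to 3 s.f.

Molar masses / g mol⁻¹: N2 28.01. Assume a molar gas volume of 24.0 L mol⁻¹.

168 mol

n(N2) = 2357 / 28.01 = 84.15 mol
n(O2) = 3130 / 24.0 = 130.4 mol
n/ν for N2 = 84.15/1 = 84.15
n/ν for O2 = 130.4/1 = 130.4
Smallest n/ν is N2 → limiting reagent.
n(NO) = (2/1) × 84.15 = 168.3 mol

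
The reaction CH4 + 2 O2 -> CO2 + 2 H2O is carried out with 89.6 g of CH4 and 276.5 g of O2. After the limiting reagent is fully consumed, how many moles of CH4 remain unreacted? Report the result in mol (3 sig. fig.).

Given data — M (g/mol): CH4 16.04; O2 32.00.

1.27 mol

n(CH4) = 89.60 / 16.04 = 5.586 mol
n(O2) = 276.5 / 32.00 = 8.641 mol
n/ν for CH4 = 5.586/1 = 5.586
n/ν for O2 = 8.641/2 = 4.321
Smallest n/ν is O2 → limiting reagent.
CH4 consumed = (1/2) × 8.641 = 4.321 mol
CH4 remaining = 5.586 − 4.321 = 1.265 mol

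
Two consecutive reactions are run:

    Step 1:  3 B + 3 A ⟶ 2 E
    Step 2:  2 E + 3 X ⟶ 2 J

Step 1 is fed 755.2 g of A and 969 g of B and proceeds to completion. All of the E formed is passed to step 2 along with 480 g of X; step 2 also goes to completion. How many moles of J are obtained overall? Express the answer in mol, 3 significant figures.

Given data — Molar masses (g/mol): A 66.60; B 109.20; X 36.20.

5.92 mol

Step 1:
n(A) = 755.2 / 66.60 = 11.34 mol
n(B) = 969.0 / 109.20 = 8.874 mol
n/ν for A = 11.34/3 = 3.780
n/ν for B = 8.874/3 = 2.958
Smallest n/ν is B → limiting reagent.
n(E) produced = (2/3) × 8.874 = 5.916 mol
Step 2:
n(E) available = 5.916 mol
n(X) = 480.0 / 36.20 = 13.26 mol
n/ν for E = 5.916/2 = 2.958
n/ν for X = 13.26/3 = 4.420
Smallest n/ν is E → limiting reagent.
n(J) = (2/2) × 5.916 = 5.916 mol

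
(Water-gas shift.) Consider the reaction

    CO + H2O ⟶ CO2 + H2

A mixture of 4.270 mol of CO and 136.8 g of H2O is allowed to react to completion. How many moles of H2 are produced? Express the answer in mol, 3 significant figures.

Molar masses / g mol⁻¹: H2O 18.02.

n(CO) = 4.270 mol
n(H2O) = 136.8 / 18.02 = 7.592 mol
n/ν for CO = 4.270/1 = 4.270
n/ν for H2O = 7.592/1 = 7.592
Smallest n/ν is CO → limiting reagent.
n(H2) = (1/1) × 4.270 = 4.270 mol

4.27 mol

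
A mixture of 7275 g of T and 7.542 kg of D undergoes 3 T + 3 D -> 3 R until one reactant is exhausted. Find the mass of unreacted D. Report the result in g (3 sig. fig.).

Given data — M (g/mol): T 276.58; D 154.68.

3470 g

n(T) = 7275 / 276.58 = 26.30 mol
n(D) = 7.542×1000 / 154.68 = 48.76 mol
n/ν for T = 26.30/3 = 8.767
n/ν for D = 48.76/3 = 16.25
Smallest n/ν is T → limiting reagent.
D consumed = (3/3) × 26.30 = 26.30 mol
D remaining = 48.76 − 26.30 = 22.46 mol
mass = 22.46 × 154.68 = 3474 g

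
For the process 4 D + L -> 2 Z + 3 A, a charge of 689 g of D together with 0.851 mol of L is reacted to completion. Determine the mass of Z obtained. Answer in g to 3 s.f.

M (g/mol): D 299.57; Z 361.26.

415 g

n(D) = 689.0 / 299.57 = 2.300 mol
n(L) = 0.8510 mol
n/ν for D = 2.300/4 = 0.5750
n/ν for L = 0.8510/1 = 0.8510
Smallest n/ν is D → limiting reagent.
n(Z) = (2/4) × 2.300 = 1.150 mol
mass = 1.150 × 361.26 = 415.4 g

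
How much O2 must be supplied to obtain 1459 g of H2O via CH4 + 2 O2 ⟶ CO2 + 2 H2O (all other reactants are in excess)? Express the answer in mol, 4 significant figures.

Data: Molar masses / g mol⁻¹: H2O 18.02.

n(H2O) = 1459 / 18.02 = 80.97 mol
n(O2) = (2/2) × 80.97 = 80.97 mol

80.97 mol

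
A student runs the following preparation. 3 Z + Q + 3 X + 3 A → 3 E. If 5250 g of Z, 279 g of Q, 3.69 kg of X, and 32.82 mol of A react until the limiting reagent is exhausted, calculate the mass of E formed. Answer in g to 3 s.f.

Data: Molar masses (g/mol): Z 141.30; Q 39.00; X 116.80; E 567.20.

12200 g

n(Z) = 5250 / 141.30 = 37.15 mol
n(Q) = 279.0 / 39.00 = 7.154 mol
n(X) = 3.690×1000 / 116.80 = 31.59 mol
n(A) = 32.82 mol
n/ν for Z = 37.15/3 = 12.38
n/ν for Q = 7.154/1 = 7.154
n/ν for X = 31.59/3 = 10.53
n/ν for A = 32.82/3 = 10.94
Smallest n/ν is Q → limiting reagent.
n(E) = (3/1) × 7.154 = 21.46 mol
mass = 21.46 × 567.20 = 12170 g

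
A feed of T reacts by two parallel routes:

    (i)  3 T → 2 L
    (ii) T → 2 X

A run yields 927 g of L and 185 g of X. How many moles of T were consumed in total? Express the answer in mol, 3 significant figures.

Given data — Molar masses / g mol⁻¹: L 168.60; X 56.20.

9.89 mol

n(L) = 927 / 168.60 = 5.498 mol
n(X) = 185 / 56.20 = 3.292 mol
n(T) via (i) = (3/2)×5.498 = 8.247 mol
n(T) via (ii) = (1/2)×3.292 = 1.646 mol
total n(T) = 8.247 + 1.646 = 9.893 mol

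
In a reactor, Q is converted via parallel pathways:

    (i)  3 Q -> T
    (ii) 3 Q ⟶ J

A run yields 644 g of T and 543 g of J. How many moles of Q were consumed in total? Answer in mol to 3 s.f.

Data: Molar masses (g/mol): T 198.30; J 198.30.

18.0 mol

n(T) = 644 / 198.30 = 3.248 mol
n(J) = 543 / 198.30 = 2.738 mol
n(Q) via (i) = (3/1)×3.248 = 9.744 mol
n(Q) via (ii) = (3/1)×2.738 = 8.214 mol
total n(Q) = 9.744 + 8.214 = 17.96 mol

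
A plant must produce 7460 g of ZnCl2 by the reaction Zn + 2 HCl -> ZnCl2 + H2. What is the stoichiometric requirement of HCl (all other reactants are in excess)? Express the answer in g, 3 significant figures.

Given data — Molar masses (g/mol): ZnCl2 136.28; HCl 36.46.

n(ZnCl2) = 7460 / 136.28 = 54.74 mol
n(HCl) = (2/1) × 54.74 = 109.5 mol
mass = 109.5 × 36.46 = 3992 g

3990 g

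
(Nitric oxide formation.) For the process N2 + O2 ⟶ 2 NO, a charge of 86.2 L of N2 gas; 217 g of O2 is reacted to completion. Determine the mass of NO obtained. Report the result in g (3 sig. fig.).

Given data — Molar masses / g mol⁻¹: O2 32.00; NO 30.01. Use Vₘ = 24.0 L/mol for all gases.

n(N2) = 86.20 / 24.0 = 3.592 mol
n(O2) = 217.0 / 32.00 = 6.781 mol
n/ν for N2 = 3.592/1 = 3.592
n/ν for O2 = 6.781/1 = 6.781
Smallest n/ν is N2 → limiting reagent.
n(NO) = (2/1) × 3.592 = 7.184 mol
mass = 7.184 × 30.01 = 215.6 g

216 g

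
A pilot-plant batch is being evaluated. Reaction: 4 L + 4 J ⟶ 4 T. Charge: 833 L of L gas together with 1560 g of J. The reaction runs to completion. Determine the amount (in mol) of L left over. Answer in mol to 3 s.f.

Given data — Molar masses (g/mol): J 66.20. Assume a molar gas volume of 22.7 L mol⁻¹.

13.1 mol

n(L) = 833.0 / 22.7 = 36.70 mol
n(J) = 1560 / 66.20 = 23.56 mol
n/ν → L: 9.175, J: 5.890; J is limiting.
L consumed = (4/4) × 23.56 = 23.56 mol
L remaining = 36.70 − 23.56 = 13.14 mol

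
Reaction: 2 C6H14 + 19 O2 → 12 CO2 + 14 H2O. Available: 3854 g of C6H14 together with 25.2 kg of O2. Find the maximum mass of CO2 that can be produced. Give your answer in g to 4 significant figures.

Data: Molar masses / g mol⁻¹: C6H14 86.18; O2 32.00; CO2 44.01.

n(C6H14) = 3854 / 86.18 = 44.72 mol
n(O2) = 25.20×1000 / 32.00 = 787.5 mol
n/ν for C6H14 = 44.72/2 = 22.36
n/ν for O2 = 787.5/19 = 41.45
Smallest n/ν is C6H14 → limiting reagent.
n(CO2) = (12/2) × 44.72 = 268.3 mol
mass = 268.3 × 44.01 = 11810 g

11810 g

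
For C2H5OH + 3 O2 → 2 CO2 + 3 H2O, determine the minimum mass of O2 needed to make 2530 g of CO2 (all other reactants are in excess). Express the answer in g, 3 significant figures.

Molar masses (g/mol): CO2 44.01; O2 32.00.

2760 g

n(CO2) = 2530 / 44.01 = 57.49 mol
n(O2) = (3/2) × 57.49 = 86.24 mol
mass = 86.24 × 32.00 = 2760 g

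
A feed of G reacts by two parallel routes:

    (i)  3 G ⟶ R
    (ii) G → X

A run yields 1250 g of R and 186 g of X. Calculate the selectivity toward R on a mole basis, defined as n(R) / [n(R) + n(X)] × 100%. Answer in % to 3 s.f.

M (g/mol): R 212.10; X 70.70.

n(R) = 1250 / 212.10 = 5.893 mol
n(X) = 186 / 70.70 = 2.631 mol
selectivity = 5.893/(5.893+2.631) × 100 = 69.13 %

69.1 %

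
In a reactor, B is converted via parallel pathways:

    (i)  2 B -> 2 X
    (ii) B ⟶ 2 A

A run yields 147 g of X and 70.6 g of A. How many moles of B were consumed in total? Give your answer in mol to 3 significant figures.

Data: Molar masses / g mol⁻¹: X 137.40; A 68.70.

1.58 mol

n(X) = 147 / 137.40 = 1.070 mol
n(A) = 70.6 / 68.70 = 1.028 mol
n(B) via (i) = (2/2)×1.070 = 1.070 mol
n(B) via (ii) = (1/2)×1.028 = 0.5140 mol
total n(B) = 1.070 + 0.5140 = 1.584 mol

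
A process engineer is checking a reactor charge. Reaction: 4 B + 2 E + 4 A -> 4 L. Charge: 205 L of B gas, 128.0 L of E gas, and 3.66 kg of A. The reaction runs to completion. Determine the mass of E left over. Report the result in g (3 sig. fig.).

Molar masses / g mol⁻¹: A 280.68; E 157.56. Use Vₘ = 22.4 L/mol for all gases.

179 g

n(B) = 205.0 / 22.4 = 9.152 mol
n(E) = 128.0 / 22.4 = 5.714 mol
n(A) = 3.660×1000 / 280.68 = 13.04 mol
n/ν for B = 9.152/4 = 2.288
n/ν for E = 5.714/2 = 2.857
n/ν for A = 13.04/4 = 3.260
Smallest n/ν is B → limiting reagent.
E consumed = (2/4) × 9.152 = 4.576 mol
E remaining = 5.714 − 4.576 = 1.138 mol
mass = 1.138 × 157.56 = 179.3 g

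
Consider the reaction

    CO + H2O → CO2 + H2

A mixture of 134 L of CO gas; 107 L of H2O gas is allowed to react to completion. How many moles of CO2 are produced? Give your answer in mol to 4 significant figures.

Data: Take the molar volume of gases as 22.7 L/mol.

4.714 mol

n(CO) = 134.0 / 22.7 = 5.903 mol
n(H2O) = 107.0 / 22.7 = 4.714 mol
n/ν → CO: 5.903, H2O: 4.714; H2O is limiting.
n(CO2) = (1/1) × 4.714 = 4.714 mol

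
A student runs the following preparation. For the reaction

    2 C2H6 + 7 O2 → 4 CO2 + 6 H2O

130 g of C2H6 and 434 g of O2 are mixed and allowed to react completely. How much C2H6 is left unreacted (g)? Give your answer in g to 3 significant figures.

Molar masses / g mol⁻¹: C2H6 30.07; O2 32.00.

13.5 g

n(C2H6) = 130.0 / 30.07 = 4.323 mol
n(O2) = 434.0 / 32.00 = 13.56 mol
n/ν for C2H6 = 4.323/2 = 2.162
n/ν for O2 = 13.56/7 = 1.937
Smallest n/ν is O2 → limiting reagent.
C2H6 consumed = (2/7) × 13.56 = 3.874 mol
C2H6 remaining = 4.323 − 3.874 = 0.4490 mol
mass = 0.4490 × 30.07 = 13.50 g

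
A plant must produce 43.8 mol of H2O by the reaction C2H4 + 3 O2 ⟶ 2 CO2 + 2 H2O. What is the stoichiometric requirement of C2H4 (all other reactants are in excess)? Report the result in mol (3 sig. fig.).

21.9 mol

n(H2O) = 43.80 mol
n(C2H4) = (1/2) × 43.80 = 21.90 mol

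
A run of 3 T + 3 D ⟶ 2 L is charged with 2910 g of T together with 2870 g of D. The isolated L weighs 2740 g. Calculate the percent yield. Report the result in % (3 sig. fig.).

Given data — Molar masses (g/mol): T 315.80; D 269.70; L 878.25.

n(T) = 2910 / 315.80 = 9.215 mol
n(D) = 2870 / 269.70 = 10.64 mol
n/ν → T: 3.072, D: 3.547; T is limiting.
theoretical n(L) = (2/3) × 9.215 = 6.143 mol → 5395 g
% yield = 2740 / 5395 × 100 = 50.79 %

50.8 %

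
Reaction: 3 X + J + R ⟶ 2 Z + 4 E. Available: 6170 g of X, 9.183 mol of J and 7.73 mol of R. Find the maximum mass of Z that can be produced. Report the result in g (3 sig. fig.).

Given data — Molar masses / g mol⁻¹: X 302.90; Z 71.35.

969 g

n(X) = 6170 / 302.90 = 20.37 mol
n(J) = 9.183 mol
n(R) = 7.730 mol
n/ν → X: 6.790, J: 9.183, R: 7.730; X is limiting.
n(Z) = (2/3) × 20.37 = 13.58 mol
mass = 13.58 × 71.35 = 968.9 g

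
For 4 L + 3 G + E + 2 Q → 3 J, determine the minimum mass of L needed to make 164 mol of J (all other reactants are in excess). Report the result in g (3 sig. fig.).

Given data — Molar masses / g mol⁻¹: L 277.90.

60800 g

n(J) = 164.0 mol
n(L) = (4/3) × 164.0 = 218.7 mol
mass = 218.7 × 277.90 = 60780 g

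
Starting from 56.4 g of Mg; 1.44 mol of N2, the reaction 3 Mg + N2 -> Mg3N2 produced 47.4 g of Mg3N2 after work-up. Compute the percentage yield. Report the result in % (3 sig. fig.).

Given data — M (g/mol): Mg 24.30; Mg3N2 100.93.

60.7 %

n(Mg) = 56.40 / 24.30 = 2.321 mol
n(N2) = 1.440 mol
n/ν → Mg: 0.7737, N2: 1.440; Mg is limiting.
theoretical n(Mg3N2) = (1/3) × 2.321 = 0.7737 mol → 78.09 g
% yield = 47.4 / 78.09 × 100 = 60.70 %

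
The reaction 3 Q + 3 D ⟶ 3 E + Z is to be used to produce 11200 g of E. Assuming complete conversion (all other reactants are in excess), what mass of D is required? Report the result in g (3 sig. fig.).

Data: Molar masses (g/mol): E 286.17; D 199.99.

7830 g

n(E) = 11200 / 286.17 = 39.14 mol
n(D) = (3/3) × 39.14 = 39.14 mol
mass = 39.14 × 199.99 = 7828 g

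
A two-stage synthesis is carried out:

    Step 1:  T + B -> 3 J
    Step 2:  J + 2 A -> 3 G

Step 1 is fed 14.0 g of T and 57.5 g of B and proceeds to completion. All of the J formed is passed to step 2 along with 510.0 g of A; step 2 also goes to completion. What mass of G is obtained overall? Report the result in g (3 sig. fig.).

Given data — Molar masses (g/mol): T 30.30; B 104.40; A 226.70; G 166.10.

561 g

Step 1:
n(T) = 14.00 / 30.30 = 0.4620 mol
n(B) = 57.50 / 104.40 = 0.5508 mol
n/ν for T = 0.4620/1 = 0.4620
n/ν for B = 0.5508/1 = 0.5508
Smallest n/ν is T → limiting reagent.
n(J) produced = (3/1) × 0.4620 = 1.386 mol
Step 2:
n(J) available = 1.386 mol
n(A) = 510.0 / 226.70 = 2.250 mol
n/ν for J = 1.386/1 = 1.386
n/ν for A = 2.250/2 = 1.125
Smallest n/ν is A → limiting reagent.
n(G) = (3/2) × 2.250 = 3.375 mol
mass = 3.375 × 166.10 = 560.6 g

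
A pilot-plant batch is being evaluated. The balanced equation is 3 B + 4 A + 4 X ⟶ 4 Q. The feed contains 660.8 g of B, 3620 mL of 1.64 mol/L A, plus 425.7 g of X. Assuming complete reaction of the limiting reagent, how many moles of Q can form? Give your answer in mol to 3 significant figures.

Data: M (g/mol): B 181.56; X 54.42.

4.85 mol

n(B) = 660.8 / 181.56 = 3.640 mol
n(A) = 1.64 × 3620/1000 = 5.937 mol
n(X) = 425.7 / 54.42 = 7.822 mol
n/ν for B = 3.640/3 = 1.213
n/ν for A = 5.937/4 = 1.484
n/ν for X = 7.822/4 = 1.956
Smallest n/ν is B → limiting reagent.
n(Q) = (4/3) × 3.640 = 4.853 mol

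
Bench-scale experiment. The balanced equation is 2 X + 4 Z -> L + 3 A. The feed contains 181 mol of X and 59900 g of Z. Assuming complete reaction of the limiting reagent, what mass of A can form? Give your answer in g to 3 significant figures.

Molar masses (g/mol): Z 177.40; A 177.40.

n(X) = 181.0 mol
n(Z) = 59900 / 177.40 = 337.7 mol
n/ν for X = 181.0/2 = 90.50
n/ν for Z = 337.7/4 = 84.43
Smallest n/ν is Z → limiting reagent.
n(A) = (3/4) × 337.7 = 253.3 mol
mass = 253.3 × 177.40 = 44940 g

44900 g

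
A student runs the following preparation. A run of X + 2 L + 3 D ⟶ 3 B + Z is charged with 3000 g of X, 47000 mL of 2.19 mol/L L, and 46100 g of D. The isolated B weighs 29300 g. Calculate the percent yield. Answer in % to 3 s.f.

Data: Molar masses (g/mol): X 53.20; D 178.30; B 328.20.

n(X) = 3000 / 53.20 = 56.39 mol
n(L) = 2.19 × 47000/1000 = 102.9 mol
n(D) = 46100 / 178.30 = 258.6 mol
n/ν for X = 56.39/1 = 56.39
n/ν for L = 102.9/2 = 51.45
n/ν for D = 258.6/3 = 86.20
Smallest n/ν is L → limiting reagent.
theoretical n(B) = (3/2) × 102.9 = 154.4 mol → 50670 g
% yield = 29300 / 50670 × 100 = 57.83 %

57.8 %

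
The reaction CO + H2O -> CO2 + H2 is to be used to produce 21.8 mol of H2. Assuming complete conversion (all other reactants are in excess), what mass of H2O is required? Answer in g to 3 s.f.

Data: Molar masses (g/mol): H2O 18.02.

393 g

n(H2) = 21.80 mol
n(H2O) = (1/1) × 21.80 = 21.80 mol
mass = 21.80 × 18.02 = 392.8 g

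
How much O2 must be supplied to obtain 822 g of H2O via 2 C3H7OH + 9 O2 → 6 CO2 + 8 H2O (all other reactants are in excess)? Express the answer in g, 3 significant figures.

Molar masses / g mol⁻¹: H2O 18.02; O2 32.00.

n(H2O) = 822 / 18.02 = 45.62 mol
n(O2) = (9/8) × 45.62 = 51.32 mol
mass = 51.32 × 32.00 = 1642 g

1640 g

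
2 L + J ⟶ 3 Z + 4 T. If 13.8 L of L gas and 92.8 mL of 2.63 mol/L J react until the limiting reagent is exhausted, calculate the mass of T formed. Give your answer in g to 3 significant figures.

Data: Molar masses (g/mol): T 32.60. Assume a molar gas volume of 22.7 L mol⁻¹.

n(L) = 13.80 / 22.7 = 0.6079 mol
n(J) = 2.63 × 92.80/1000 = 0.2441 mol
n/ν for L = 0.6079/2 = 0.3040
n/ν for J = 0.2441/1 = 0.2441
Smallest n/ν is J → limiting reagent.
n(T) = (4/1) × 0.2441 = 0.9764 mol
mass = 0.9764 × 32.60 = 31.83 g

31.8 g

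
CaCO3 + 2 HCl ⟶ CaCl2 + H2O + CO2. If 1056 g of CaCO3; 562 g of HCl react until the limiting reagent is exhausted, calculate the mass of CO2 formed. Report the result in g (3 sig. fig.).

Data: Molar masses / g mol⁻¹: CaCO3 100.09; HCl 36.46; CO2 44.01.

n(CaCO3) = 1056 / 100.09 = 10.55 mol
n(HCl) = 562.0 / 36.46 = 15.41 mol
n/ν for CaCO3 = 10.55/1 = 10.55
n/ν for HCl = 15.41/2 = 7.705
Smallest n/ν is HCl → limiting reagent.
n(CO2) = (1/2) × 15.41 = 7.705 mol
mass = 7.705 × 44.01 = 339.1 g

339 g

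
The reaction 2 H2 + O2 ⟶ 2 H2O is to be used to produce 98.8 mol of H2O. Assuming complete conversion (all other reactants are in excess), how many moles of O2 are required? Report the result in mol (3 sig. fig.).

49.4 mol

n(H2O) = 98.80 mol
n(O2) = (1/2) × 98.80 = 49.40 mol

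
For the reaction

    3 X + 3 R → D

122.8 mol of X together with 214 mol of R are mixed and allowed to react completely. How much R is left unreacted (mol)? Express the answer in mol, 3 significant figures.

n(X) = 122.8 mol
n(R) = 214.0 mol
n/ν → X: 40.93, R: 71.33; X is limiting.
R consumed = (3/3) × 122.8 = 122.8 mol
R remaining = 214.0 − 122.8 = 91.20 mol

91.2 mol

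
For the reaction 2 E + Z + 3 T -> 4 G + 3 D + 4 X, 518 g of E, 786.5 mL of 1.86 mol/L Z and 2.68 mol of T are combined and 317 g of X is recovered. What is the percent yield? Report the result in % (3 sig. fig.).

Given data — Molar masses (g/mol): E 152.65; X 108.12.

82.1 %

n(E) = 518.0 / 152.65 = 3.393 mol
n(Z) = 1.86 × 786.5/1000 = 1.463 mol
n(T) = 2.680 mol
n/ν for E = 3.393/2 = 1.697
n/ν for Z = 1.463/1 = 1.463
n/ν for T = 2.680/3 = 0.8933
Smallest n/ν is T → limiting reagent.
theoretical n(X) = (4/3) × 2.680 = 3.573 mol → 386.3 g
% yield = 317 / 386.3 × 100 = 82.06 %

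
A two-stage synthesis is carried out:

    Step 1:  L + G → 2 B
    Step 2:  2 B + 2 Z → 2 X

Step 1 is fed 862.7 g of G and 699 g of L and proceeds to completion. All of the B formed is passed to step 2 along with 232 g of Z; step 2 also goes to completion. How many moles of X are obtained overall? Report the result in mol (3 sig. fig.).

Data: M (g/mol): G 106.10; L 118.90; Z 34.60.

6.71 mol

Step 1:
n(G) = 862.7 / 106.10 = 8.131 mol
n(L) = 699.0 / 118.90 = 5.879 mol
n/ν for G = 8.131/1 = 8.131
n/ν for L = 5.879/1 = 5.879
Smallest n/ν is L → limiting reagent.
n(B) produced = (2/1) × 5.879 = 11.76 mol
Step 2:
n(B) available = 11.76 mol
n(Z) = 232.0 / 34.60 = 6.705 mol
n/ν for B = 11.76/2 = 5.880
n/ν for Z = 6.705/2 = 3.353
Smallest n/ν is Z → limiting reagent.
n(X) = (2/2) × 6.705 = 6.705 mol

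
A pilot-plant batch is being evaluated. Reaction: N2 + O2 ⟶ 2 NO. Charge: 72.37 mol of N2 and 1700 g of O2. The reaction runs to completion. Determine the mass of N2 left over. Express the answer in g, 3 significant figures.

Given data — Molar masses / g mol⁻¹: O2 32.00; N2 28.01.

n(N2) = 72.37 mol
n(O2) = 1700 / 32.00 = 53.13 mol
n/ν → N2: 72.37, O2: 53.13; O2 is limiting.
N2 consumed = (1/1) × 53.13 = 53.13 mol
N2 remaining = 72.37 − 53.13 = 19.24 mol
mass = 19.24 × 28.01 = 538.9 g

539 g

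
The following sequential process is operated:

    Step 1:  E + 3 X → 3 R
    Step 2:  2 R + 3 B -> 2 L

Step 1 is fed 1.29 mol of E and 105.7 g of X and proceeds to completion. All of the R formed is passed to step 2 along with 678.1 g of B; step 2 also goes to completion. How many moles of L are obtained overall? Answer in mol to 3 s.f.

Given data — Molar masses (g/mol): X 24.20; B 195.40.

Step 1:
n(E) = 1.290 mol
n(X) = 105.7 / 24.20 = 4.368 mol
n/ν for E = 1.290/1 = 1.290
n/ν for X = 4.368/3 = 1.456
Smallest n/ν is E → limiting reagent.
n(R) produced = (3/1) × 1.290 = 3.870 mol
Step 2:
n(R) available = 3.870 mol
n(B) = 678.1 / 195.40 = 3.470 mol
n/ν for R = 3.870/2 = 1.935
n/ν for B = 3.470/3 = 1.157
Smallest n/ν is B → limiting reagent.
n(L) = (2/3) × 3.470 = 2.313 mol

2.31 mol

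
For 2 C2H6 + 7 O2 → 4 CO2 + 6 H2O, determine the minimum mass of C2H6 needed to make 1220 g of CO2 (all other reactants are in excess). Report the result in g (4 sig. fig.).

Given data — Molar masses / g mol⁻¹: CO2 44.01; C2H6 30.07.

n(CO2) = 1220 / 44.01 = 27.72 mol
n(C2H6) = (2/4) × 27.72 = 13.86 mol
mass = 13.86 × 30.07 = 416.8 g

416.8 g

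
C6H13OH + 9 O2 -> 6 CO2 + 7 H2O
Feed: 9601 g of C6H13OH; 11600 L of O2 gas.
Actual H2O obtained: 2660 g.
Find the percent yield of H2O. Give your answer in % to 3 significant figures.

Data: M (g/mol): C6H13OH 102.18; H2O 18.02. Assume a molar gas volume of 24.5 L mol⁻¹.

40.1 %

n(C6H13OH) = 9601 / 102.18 = 93.96 mol
n(O2) = 11600 / 24.5 = 473.5 mol
n/ν → C6H13OH: 93.96, O2: 52.61; O2 is limiting.
theoretical n(H2O) = (7/9) × 473.5 = 368.3 mol → 6637 g
% yield = 2660 / 6637 × 100 = 40.08 %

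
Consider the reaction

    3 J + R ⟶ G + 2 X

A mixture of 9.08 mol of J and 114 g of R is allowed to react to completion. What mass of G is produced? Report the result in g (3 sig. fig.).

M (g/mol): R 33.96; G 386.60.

n(J) = 9.080 mol
n(R) = 114.0 / 33.96 = 3.357 mol
n/ν for J = 9.080/3 = 3.027
n/ν for R = 3.357/1 = 3.357
Smallest n/ν is J → limiting reagent.
n(G) = (1/3) × 9.080 = 3.027 mol
mass = 3.027 × 386.60 = 1170 g

1170 g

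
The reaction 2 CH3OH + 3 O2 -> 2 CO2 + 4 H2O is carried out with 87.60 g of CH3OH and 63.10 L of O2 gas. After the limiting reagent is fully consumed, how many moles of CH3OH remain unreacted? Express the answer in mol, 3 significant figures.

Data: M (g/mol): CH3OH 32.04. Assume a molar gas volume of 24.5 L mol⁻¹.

n(CH3OH) = 87.60 / 32.04 = 2.734 mol
n(O2) = 63.10 / 24.5 = 2.576 mol
n/ν → CH3OH: 1.367, O2: 0.8587; O2 is limiting.
CH3OH consumed = (2/3) × 2.576 = 1.717 mol
CH3OH remaining = 2.734 − 1.717 = 1.017 mol

1.02 mol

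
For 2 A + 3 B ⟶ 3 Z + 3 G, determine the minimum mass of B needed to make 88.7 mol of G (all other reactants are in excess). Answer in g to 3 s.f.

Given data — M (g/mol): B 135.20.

n(G) = 88.70 mol
n(B) = (3/3) × 88.70 = 88.70 mol
mass = 88.70 × 135.20 = 11990 g

12000 g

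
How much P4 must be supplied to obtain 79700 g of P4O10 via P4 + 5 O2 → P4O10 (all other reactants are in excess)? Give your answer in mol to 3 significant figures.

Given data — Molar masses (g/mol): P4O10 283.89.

n(P4O10) = 79700 / 283.89 = 280.7 mol
n(P4) = (1/1) × 280.7 = 280.7 mol

281 mol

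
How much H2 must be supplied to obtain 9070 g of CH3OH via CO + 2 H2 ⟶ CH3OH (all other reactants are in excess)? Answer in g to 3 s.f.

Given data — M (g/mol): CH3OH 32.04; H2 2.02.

n(CH3OH) = 9070 / 32.04 = 283.1 mol
n(H2) = (2/1) × 283.1 = 566.2 mol
mass = 566.2 × 2.02 = 1144 g

1140 g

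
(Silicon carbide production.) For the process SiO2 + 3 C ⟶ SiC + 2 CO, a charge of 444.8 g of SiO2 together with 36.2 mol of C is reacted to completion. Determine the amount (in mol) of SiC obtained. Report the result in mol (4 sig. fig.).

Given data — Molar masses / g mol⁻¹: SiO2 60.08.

7.403 mol

n(SiO2) = 444.8 / 60.08 = 7.403 mol
n(C) = 36.20 mol
n/ν → SiO2: 7.403, C: 12.07; SiO2 is limiting.
n(SiC) = (1/1) × 7.403 = 7.403 mol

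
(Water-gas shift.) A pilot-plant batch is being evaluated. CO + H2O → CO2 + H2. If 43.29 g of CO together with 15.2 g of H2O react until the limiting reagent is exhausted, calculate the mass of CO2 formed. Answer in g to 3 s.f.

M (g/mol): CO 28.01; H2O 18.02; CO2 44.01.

n(CO) = 43.29 / 28.01 = 1.546 mol
n(H2O) = 15.20 / 18.02 = 0.8435 mol
n/ν for CO = 1.546/1 = 1.546
n/ν for H2O = 0.8435/1 = 0.8435
Smallest n/ν is H2O → limiting reagent.
n(CO2) = (1/1) × 0.8435 = 0.8435 mol
mass = 0.8435 × 44.01 = 37.12 g

37.1 g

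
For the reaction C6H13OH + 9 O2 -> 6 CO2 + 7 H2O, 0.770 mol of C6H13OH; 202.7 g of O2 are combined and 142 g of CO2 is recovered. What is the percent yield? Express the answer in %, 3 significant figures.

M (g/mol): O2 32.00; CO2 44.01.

76.4 %

n(C6H13OH) = 0.7700 mol
n(O2) = 202.7 / 32.00 = 6.334 mol
n/ν → C6H13OH: 0.7700, O2: 0.7038; O2 is limiting.
theoretical n(CO2) = (6/9) × 6.334 = 4.223 mol → 185.9 g
% yield = 142 / 185.9 × 100 = 76.39 %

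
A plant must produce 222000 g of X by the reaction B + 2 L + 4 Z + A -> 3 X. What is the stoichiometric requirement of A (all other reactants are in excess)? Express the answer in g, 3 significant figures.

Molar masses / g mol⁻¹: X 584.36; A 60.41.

n(X) = 222000 / 584.36 = 379.9 mol
n(A) = (1/3) × 379.9 = 126.6 mol
mass = 126.6 × 60.41 = 7648 g

7650 g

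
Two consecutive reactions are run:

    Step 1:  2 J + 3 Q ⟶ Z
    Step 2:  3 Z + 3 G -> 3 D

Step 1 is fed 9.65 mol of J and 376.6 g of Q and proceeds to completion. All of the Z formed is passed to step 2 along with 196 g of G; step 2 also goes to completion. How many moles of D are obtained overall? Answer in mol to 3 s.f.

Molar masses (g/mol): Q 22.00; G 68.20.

Step 1:
n(J) = 9.650 mol
n(Q) = 376.6 / 22.00 = 17.12 mol
n/ν → J: 4.825, Q: 5.707; J is limiting.
n(Z) produced = (1/2) × 9.650 = 4.825 mol
Step 2:
n(Z) available = 4.825 mol
n(G) = 196.0 / 68.20 = 2.874 mol
n/ν → Z: 1.608, G: 0.9580; G is limiting.
n(D) = (3/3) × 2.874 = 2.874 mol

2.87 mol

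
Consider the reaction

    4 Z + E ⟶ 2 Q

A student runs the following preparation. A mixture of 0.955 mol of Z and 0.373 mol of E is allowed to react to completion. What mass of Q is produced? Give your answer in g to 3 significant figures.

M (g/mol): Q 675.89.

n(Z) = 0.9550 mol
n(E) = 0.3730 mol
n/ν for Z = 0.9550/4 = 0.2388
n/ν for E = 0.3730/1 = 0.3730
Smallest n/ν is Z → limiting reagent.
n(Q) = (2/4) × 0.9550 = 0.4775 mol
mass = 0.4775 × 675.89 = 322.7 g

323 g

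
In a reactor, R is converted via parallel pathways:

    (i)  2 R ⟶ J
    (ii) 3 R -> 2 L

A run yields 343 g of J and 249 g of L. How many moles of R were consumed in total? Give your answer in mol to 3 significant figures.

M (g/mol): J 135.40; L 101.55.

n(J) = 343 / 135.40 = 2.533 mol
n(L) = 249 / 101.55 = 2.452 mol
n(R) via (i) = (2/1)×2.533 = 5.066 mol
n(R) via (ii) = (3/2)×2.452 = 3.678 mol
total n(R) = 5.066 + 3.678 = 8.744 mol

8.74 mol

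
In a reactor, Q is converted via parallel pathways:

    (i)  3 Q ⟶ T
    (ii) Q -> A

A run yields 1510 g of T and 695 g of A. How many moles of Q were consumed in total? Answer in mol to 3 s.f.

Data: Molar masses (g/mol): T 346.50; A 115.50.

19.1 mol

n(T) = 1510 / 346.50 = 4.358 mol
n(A) = 695 / 115.50 = 6.017 mol
n(Q) via (i) = (3/1)×4.358 = 13.07 mol
n(Q) via (ii) = (1/1)×6.017 = 6.017 mol
total n(Q) = 13.07 + 6.017 = 19.09 mol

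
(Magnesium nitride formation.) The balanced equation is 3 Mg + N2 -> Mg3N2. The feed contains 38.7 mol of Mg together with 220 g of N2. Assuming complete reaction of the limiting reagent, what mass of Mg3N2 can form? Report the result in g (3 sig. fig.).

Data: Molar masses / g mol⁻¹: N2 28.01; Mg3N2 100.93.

n(Mg) = 38.70 mol
n(N2) = 220.0 / 28.01 = 7.854 mol
n/ν for Mg = 38.70/3 = 12.90
n/ν for N2 = 7.854/1 = 7.854
Smallest n/ν is N2 → limiting reagent.
n(Mg3N2) = (1/1) × 7.854 = 7.854 mol
mass = 7.854 × 100.93 = 792.7 g

793 g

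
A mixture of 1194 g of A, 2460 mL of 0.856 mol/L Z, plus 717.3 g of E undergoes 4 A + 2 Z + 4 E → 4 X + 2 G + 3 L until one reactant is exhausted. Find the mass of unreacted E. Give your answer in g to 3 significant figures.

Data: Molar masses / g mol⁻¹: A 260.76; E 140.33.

n(A) = 1194 / 260.76 = 4.579 mol
n(Z) = 0.856 × 2460/1000 = 2.106 mol
n(E) = 717.3 / 140.33 = 5.112 mol
n/ν for A = 4.579/4 = 1.145
n/ν for Z = 2.106/2 = 1.053
n/ν for E = 5.112/4 = 1.278
Smallest n/ν is Z → limiting reagent.
E consumed = (4/2) × 2.106 = 4.212 mol
E remaining = 5.112 − 4.212 = 0.9000 mol
mass = 0.9000 × 140.33 = 126.3 g

126 g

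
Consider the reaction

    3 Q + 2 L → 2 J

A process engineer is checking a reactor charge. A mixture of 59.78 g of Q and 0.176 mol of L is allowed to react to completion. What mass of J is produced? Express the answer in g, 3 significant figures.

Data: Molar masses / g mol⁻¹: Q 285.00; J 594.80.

n(Q) = 59.78 / 285.00 = 0.2098 mol
n(L) = 0.1760 mol
n/ν for Q = 0.2098/3 = 0.06993
n/ν for L = 0.1760/2 = 0.08800
Smallest n/ν is Q → limiting reagent.
n(J) = (2/3) × 0.2098 = 0.1399 mol
mass = 0.1399 × 594.80 = 83.21 g

83.2 g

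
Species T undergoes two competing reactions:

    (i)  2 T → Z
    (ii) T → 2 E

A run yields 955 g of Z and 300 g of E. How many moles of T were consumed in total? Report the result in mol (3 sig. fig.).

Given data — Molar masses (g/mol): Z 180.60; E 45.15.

n(Z) = 955 / 180.60 = 5.288 mol
n(E) = 300 / 45.15 = 6.645 mol
n(T) via (i) = (2/1)×5.288 = 10.58 mol
n(T) via (ii) = (1/2)×6.645 = 3.323 mol
total n(T) = 10.58 + 3.323 = 13.90 mol

13.9 mol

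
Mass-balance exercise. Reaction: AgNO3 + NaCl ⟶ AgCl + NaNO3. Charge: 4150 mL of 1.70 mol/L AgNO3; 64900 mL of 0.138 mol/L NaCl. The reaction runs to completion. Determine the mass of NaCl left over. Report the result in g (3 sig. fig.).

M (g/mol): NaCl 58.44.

111 g

n(AgNO3) = 1.70 × 4150/1000 = 7.055 mol
n(NaCl) = 0.138 × 64900/1000 = 8.956 mol
n/ν for AgNO3 = 7.055/1 = 7.055
n/ν for NaCl = 8.956/1 = 8.956
Smallest n/ν is AgNO3 → limiting reagent.
NaCl consumed = (1/1) × 7.055 = 7.055 mol
NaCl remaining = 8.956 − 7.055 = 1.901 mol
mass = 1.901 × 58.44 = 111.1 g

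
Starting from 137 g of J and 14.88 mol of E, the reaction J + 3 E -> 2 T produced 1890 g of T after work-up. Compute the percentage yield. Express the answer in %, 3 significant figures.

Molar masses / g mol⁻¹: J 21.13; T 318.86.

n(J) = 137.0 / 21.13 = 6.484 mol
n(E) = 14.88 mol
n/ν → J: 6.484, E: 4.960; E is limiting.
theoretical n(T) = (2/3) × 14.88 = 9.920 mol → 3163 g
% yield = 1890 / 3163 × 100 = 59.75 %

59.8 %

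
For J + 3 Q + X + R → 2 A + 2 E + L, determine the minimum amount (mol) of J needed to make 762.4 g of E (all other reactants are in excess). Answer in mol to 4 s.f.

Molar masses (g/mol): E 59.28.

n(E) = 762.4 / 59.28 = 12.86 mol
n(J) = (1/2) × 12.86 = 6.430 mol

6.430 mol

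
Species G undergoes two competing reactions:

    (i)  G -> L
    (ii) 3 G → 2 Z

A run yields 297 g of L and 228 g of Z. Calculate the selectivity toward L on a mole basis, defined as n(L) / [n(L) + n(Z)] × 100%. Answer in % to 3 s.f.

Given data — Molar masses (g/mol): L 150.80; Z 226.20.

n(L) = 297 / 150.80 = 1.969 mol
n(Z) = 228 / 226.20 = 1.008 mol
selectivity = 1.969/(1.969+1.008) × 100 = 66.14 %

66.1 %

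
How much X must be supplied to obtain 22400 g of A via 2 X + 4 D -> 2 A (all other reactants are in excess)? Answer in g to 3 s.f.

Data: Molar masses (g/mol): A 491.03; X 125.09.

n(A) = 22400 / 491.03 = 45.62 mol
n(X) = (2/2) × 45.62 = 45.62 mol
mass = 45.62 × 125.09 = 5707 g

5710 g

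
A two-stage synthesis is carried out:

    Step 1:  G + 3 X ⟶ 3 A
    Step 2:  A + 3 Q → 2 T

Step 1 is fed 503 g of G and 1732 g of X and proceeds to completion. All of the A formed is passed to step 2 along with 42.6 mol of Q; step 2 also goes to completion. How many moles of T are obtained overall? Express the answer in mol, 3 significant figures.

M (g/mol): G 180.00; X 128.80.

16.8 mol

Step 1:
n(G) = 503.0 / 180.00 = 2.794 mol
n(X) = 1732 / 128.80 = 13.45 mol
n/ν → G: 2.794, X: 4.483; G is limiting.
n(A) produced = (3/1) × 2.794 = 8.382 mol
Step 2:
n(A) available = 8.382 mol
n(Q) = 42.60 mol
n/ν → A: 8.382, Q: 14.20; A is limiting.
n(T) = (2/1) × 8.382 = 16.76 mol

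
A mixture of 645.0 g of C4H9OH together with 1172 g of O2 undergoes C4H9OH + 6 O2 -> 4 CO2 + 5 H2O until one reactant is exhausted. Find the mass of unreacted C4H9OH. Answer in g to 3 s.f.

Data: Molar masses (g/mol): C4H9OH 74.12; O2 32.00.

n(C4H9OH) = 645.0 / 74.12 = 8.702 mol
n(O2) = 1172 / 32.00 = 36.63 mol
n/ν → C4H9OH: 8.702, O2: 6.105; O2 is limiting.
C4H9OH consumed = (1/6) × 36.63 = 6.105 mol
C4H9OH remaining = 8.702 − 6.105 = 2.597 mol
mass = 2.597 × 74.12 = 192.5 g

193 g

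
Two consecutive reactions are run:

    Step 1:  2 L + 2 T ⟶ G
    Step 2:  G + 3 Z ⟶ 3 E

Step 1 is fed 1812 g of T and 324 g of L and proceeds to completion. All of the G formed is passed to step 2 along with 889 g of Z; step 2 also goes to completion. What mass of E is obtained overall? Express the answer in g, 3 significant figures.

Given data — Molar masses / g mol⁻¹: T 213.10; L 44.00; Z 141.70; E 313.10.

1960 g

Step 1:
n(T) = 1812 / 213.10 = 8.503 mol
n(L) = 324.0 / 44.00 = 7.364 mol
n/ν → T: 4.252, L: 3.682; L is limiting.
n(G) produced = (1/2) × 7.364 = 3.682 mol
Step 2:
n(G) available = 3.682 mol
n(Z) = 889.0 / 141.70 = 6.274 mol
n/ν → G: 3.682, Z: 2.091; Z is limiting.
n(E) = (3/3) × 6.274 = 6.274 mol
mass = 6.274 × 313.10 = 1964 g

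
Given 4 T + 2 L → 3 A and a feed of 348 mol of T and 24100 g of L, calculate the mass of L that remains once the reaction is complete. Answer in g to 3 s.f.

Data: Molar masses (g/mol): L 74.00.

11200 g

n(T) = 348.0 mol
n(L) = 24100 / 74.00 = 325.7 mol
n/ν for T = 348.0/4 = 87.00
n/ν for L = 325.7/2 = 162.9
Smallest n/ν is T → limiting reagent.
L consumed = (2/4) × 348.0 = 174.0 mol
L remaining = 325.7 − 174.0 = 151.7 mol
mass = 151.7 × 74.00 = 11230 g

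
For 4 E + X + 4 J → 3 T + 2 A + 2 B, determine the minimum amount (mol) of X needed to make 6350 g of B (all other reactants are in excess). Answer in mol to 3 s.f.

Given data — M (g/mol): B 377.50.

8.41 mol

n(B) = 6350 / 377.50 = 16.82 mol
n(X) = (1/2) × 16.82 = 8.410 mol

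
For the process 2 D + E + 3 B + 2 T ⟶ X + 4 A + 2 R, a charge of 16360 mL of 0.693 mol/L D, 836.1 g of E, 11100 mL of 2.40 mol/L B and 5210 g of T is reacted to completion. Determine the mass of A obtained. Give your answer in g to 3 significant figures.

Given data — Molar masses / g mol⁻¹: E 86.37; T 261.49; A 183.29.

4160 g

n(D) = 0.693 × 16360/1000 = 11.34 mol
n(E) = 836.1 / 86.37 = 9.680 mol
n(B) = 2.40 × 11100/1000 = 26.64 mol
n(T) = 5210 / 261.49 = 19.92 mol
n/ν for D = 11.34/2 = 5.670
n/ν for E = 9.680/1 = 9.680
n/ν for B = 26.64/3 = 8.880
n/ν for T = 19.92/2 = 9.960
Smallest n/ν is D → limiting reagent.
n(A) = (4/2) × 11.34 = 22.68 mol
mass = 22.68 × 183.29 = 4157 g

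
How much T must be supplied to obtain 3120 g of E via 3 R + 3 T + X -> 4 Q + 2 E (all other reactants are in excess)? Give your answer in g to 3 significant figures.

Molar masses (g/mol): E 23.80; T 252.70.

n(E) = 3120 / 23.80 = 131.1 mol
n(T) = (3/2) × 131.1 = 196.7 mol
mass = 196.7 × 252.70 = 49710 g

49700 g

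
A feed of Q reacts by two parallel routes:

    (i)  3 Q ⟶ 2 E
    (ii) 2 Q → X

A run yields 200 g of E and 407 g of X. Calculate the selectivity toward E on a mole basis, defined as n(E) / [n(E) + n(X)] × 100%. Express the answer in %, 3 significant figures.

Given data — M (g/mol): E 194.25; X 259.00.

39.6 %

n(E) = 200 / 194.25 = 1.030 mol
n(X) = 407 / 259.00 = 1.571 mol
selectivity = 1.030/(1.030+1.571) × 100 = 39.60 %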